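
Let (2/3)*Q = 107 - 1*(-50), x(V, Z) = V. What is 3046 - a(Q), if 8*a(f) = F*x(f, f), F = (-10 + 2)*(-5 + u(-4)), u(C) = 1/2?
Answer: 7945/4 ≈ 1986.3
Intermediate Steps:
u(C) = ½
F = 36 (F = (-10 + 2)*(-5 + ½) = -8*(-9/2) = 36)
Q = 471/2 (Q = 3*(107 - 1*(-50))/2 = 3*(107 + 50)/2 = (3/2)*157 = 471/2 ≈ 235.50)
a(f) = 9*f/2 (a(f) = (36*f)/8 = 9*f/2)
3046 - a(Q) = 3046 - 9*471/(2*2) = 3046 - 1*4239/4 = 3046 - 4239/4 = 7945/4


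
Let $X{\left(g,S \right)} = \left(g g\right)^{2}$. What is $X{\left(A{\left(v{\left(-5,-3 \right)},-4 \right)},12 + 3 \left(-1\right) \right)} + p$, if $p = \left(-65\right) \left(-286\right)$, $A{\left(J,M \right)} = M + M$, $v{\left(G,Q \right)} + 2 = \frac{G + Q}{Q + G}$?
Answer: $22686$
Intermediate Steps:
$v{\left(G,Q \right)} = -1$ ($v{\left(G,Q \right)} = -2 + \frac{G + Q}{Q + G} = -2 + \frac{G + Q}{G + Q} = -2 + 1 = -1$)
$A{\left(J,M \right)} = 2 M$
$p = 18590$
$X{\left(g,S \right)} = g^{4}$ ($X{\left(g,S \right)} = \left(g^{2}\right)^{2} = g^{4}$)
$X{\left(A{\left(v{\left(-5,-3 \right)},-4 \right)},12 + 3 \left(-1\right) \right)} + p = \left(2 \left(-4\right)\right)^{4} + 18590 = \left(-8\right)^{4} + 18590 = 4096 + 18590 = 22686$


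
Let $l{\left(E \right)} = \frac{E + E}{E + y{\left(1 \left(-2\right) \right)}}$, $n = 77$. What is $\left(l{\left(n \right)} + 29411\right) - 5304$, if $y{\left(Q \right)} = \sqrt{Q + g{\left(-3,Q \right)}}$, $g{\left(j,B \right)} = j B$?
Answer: $\frac{1904607}{79} \approx 24109.0$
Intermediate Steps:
$g{\left(j,B \right)} = B j$
$y{\left(Q \right)} = \sqrt{2} \sqrt{- Q}$ ($y{\left(Q \right)} = \sqrt{Q + Q \left(-3\right)} = \sqrt{Q - 3 Q} = \sqrt{- 2 Q} = \sqrt{2} \sqrt{- Q}$)
$l{\left(E \right)} = \frac{2 E}{2 + E}$ ($l{\left(E \right)} = \frac{E + E}{E + \sqrt{2} \sqrt{- 1 \left(-2\right)}} = \frac{2 E}{E + \sqrt{2} \sqrt{\left(-1\right) \left(-2\right)}} = \frac{2 E}{E + \sqrt{2} \sqrt{2}} = \frac{2 E}{E + 2} = \frac{2 E}{2 + E}$)
$\left(l{\left(n \right)} + 29411\right) - 5304 = \left(2 \cdot 77 \frac{1}{2 + 77} + 29411\right) - 5304 = \left(2 \cdot 77 \cdot \frac{1}{79} + 29411\right) - 5304 = \left(\frac{154}{79} + 29411\right) - 5304 = \frac{2323623}{79} - 5304 = \frac{1904607}{79}$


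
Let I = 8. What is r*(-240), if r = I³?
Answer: -122880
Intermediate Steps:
r = 512 (r = 8³ = 512)
r*(-240) = 512*(-240) = -122880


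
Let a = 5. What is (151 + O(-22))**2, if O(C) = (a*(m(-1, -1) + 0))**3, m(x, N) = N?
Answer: 676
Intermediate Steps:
O(C) = -125 (O(C) = (5*(-1 + 0))**3 = (5*(-1))**3 = (-5)**3 = -125)
(151 + O(-22))**2 = (151 - 125)**2 = 26**2 = 676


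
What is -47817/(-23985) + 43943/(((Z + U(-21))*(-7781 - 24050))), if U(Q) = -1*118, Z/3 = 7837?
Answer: 3956062675384/1984419183695 ≈ 1.9936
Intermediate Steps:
Z = 23511 (Z = 3*7837 = 23511)
U(Q) = -118
-47817/(-23985) + 43943/(((Z + U(-21))*(-7781 - 24050))) = -47817/(-23985) + 43943/(((23511 - 118)*(-7781 - 24050))) = -47817*(-1/23985) + 43943/((23393*(-31831))) = 5313/2665 + 43943/(-744622583) = 5313/2665 + 43943*(-1/744622583) = 5313/2665 - 43943/744622583 = 3956062675384/1984419183695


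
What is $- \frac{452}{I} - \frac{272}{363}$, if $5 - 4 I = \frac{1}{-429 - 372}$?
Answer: $- \frac{263394568}{727089} \approx -362.26$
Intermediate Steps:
$I = \frac{2003}{1602}$ ($I = \frac{5}{4} - \frac{1}{4 \left(-429 - 372\right)} = \frac{5}{4} - \frac{1}{4 \left(-801\right)} = \frac{5}{4} - - \frac{1}{3204} = \frac{5}{4} + \frac{1}{3204} = \frac{2003}{1602} \approx 1.2503$)
$- \frac{452}{I} - \frac{272}{363} = - \frac{452}{\frac{2003}{1602}} - \frac{272}{363} = \left(-452\right) \frac{1602}{2003} - \frac{272}{363} = - \frac{724104}{2003} - \frac{272}{363} = - \frac{263394568}{727089}$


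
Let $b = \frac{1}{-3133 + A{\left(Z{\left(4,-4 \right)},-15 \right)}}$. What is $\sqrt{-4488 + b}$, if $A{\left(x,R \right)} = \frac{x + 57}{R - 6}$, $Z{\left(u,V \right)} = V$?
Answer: $\frac{i \sqrt{19458603756174}}{65846} \approx 66.993 i$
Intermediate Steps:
$A{\left(x,R \right)} = \frac{57 + x}{-6 + R}$
$b = - \frac{21}{65846}$ ($b = \frac{1}{-3133 + \frac{57 - 4}{-6 - 15}} = \frac{1}{-3133 + \frac{1}{-21} \cdot 53} = \frac{1}{-3133 - \frac{53}{21}} = \frac{1}{- \frac{65846}{21}} = - \frac{21}{65846} \approx -0.00031893$)
$\sqrt{-4488 + b} = \sqrt{-4488 - \frac{21}{65846}} = \sqrt{- \frac{295516869}{65846}} = \frac{i \sqrt{19458603756174}}{65846}$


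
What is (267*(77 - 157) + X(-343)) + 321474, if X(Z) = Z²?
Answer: 417763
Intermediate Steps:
(267*(77 - 157) + X(-343)) + 321474 = (267*(77 - 157) + (-343)²) + 321474 = (267*(-80) + 117649) + 321474 = (-21360 + 117649) + 321474 = 96289 + 321474 = 417763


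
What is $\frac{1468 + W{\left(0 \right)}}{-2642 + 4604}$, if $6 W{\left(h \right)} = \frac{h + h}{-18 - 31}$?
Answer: $\frac{734}{981} \approx 0.74822$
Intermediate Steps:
$W{\left(h \right)} = - \frac{h}{147}$ ($W{\left(h \right)} = \frac{\left(h + h\right) \frac{1}{-18 - 31}}{6} = \frac{2 h \frac{1}{-49}}{6} = \frac{2 h \left(- \frac{1}{49}\right)}{6} = \frac{\left(- \frac{2}{49}\right) h}{6} = - \frac{h}{147}$)
$\frac{1468 + W{\left(0 \right)}}{-2642 + 4604} = \frac{1468 - 0}{-2642 + 4604} = \frac{1468 + 0}{1962} = 1468 \cdot \frac{1}{1962} = \frac{734}{981}$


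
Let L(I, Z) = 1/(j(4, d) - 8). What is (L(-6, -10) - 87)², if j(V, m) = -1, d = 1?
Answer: 614656/81 ≈ 7588.3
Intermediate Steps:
L(I, Z) = -⅑ (L(I, Z) = 1/(-1 - 8) = 1/(-9) = -⅑)
(L(-6, -10) - 87)² = (-⅑ - 87)² = (-784/9)² = 614656/81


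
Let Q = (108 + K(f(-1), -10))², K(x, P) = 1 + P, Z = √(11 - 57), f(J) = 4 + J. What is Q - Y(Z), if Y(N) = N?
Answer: 9801 - I*√46 ≈ 9801.0 - 6.7823*I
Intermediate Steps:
Z = I*√46 (Z = √(-46) = I*√46 ≈ 6.7823*I)
Q = 9801 (Q = (108 + (1 - 10))² = (108 - 9)² = 99² = 9801)
Q - Y(Z) = 9801 - I*√46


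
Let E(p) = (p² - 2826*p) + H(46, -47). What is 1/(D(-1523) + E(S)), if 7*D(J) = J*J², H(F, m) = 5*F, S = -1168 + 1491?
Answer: -7/3538300340 ≈ -1.9783e-9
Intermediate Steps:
S = 323
E(p) = 230 + p² - 2826*p (E(p) = (p² - 2826*p) + 5*46 = (p² - 2826*p) + 230 = 230 + p² - 2826*p)
D(J) = J³/7 (D(J) = (J*J²)/7 = J³/7)
1/(D(-1523) + E(S)) = 1/((⅐)*(-1523)³ + (230 + 323² - 2826*323)) = 1/((⅐)*(-3532642667) + (230 + 104329 - 912798)) = 1/(-3532642667/7 - 808239) = 1/(-3538300340/7) = -7/3538300340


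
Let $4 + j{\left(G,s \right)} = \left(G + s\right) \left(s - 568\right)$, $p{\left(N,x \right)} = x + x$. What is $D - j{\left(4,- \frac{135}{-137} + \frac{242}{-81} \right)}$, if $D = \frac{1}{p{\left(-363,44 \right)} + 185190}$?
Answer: $\frac{26072039007238547}{22815764532702} \approx 1142.7$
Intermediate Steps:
$p{\left(N,x \right)} = 2 x$
$j{\left(G,s \right)} = -4 + \left(-568 + s\right) \left(G + s\right)$ ($j{\left(G,s \right)} = -4 + \left(G + s\right) \left(s - 568\right) = -4 + \left(G + s\right) \left(-568 + s\right) = -4 + \left(-568 + s\right) \left(G + s\right)$)
$D = \frac{1}{185278}$ ($D = \frac{1}{2 \cdot 44 + 185190} = \frac{1}{88 + 185190} = \frac{1}{185278} \approx 5.3973 \cdot 10^{-6}$)
$D - j{\left(4,- \frac{135}{-137} + \frac{242}{-81} \right)} = \frac{1}{185278} - \left(-4 + \left(- \frac{135}{-137} + \frac{242}{-81}\right)^{2} - 2272 - 568 \left(- \frac{135}{-137} + \frac{242}{-81}\right) + 4 \left(- \frac{135}{-137} + \frac{242}{-81}\right)\right) = \frac{1}{185278} - \left(-4 + \left(\left(-135\right) \left(- \frac{1}{137}\right) + 242 \left(- \frac{1}{81}\right)\right)^{2} - 2272 - 568 \left(\left(-135\right) \left(- \frac{1}{137}\right) + 242 \left(- \frac{1}{81}\right)\right) + 4 \left(\left(-135\right) \left(- \frac{1}{137}\right) + 242 \left(- \frac{1}{81}\right)\right)\right) = \frac{1}{185278} - \left(-4 + \left(\frac{135}{137} - \frac{242}{81}\right)^{2} - 2272 - 568 \left(\frac{135}{137} - \frac{242}{81}\right) + 4 \left(\frac{135}{137} - \frac{242}{81}\right)\right) = \frac{1}{185278} - \left(-4 + \left(- \frac{22219}{11097}\right)^{2} - 2272 - - \frac{12620392}{11097} + 4 \left(- \frac{22219}{11097}\right)\right) = \frac{1}{185278} - \left(-4 + \frac{493683961}{123143409} - 2272 + \frac{12620392}{11097} - \frac{88876}{11097}\right) = \frac{1}{185278} - - \frac{140718481871}{123143409} = \frac{1}{185278} + \frac{140718481871}{123143409} = \frac{26072039007238547}{22815764532702}$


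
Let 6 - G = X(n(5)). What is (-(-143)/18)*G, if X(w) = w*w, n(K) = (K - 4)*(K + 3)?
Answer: -4147/9 ≈ -460.78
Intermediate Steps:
n(K) = (-4 + K)*(3 + K)
X(w) = w²
G = -58 (G = 6 - (-12 + 5² - 1*5)² = 6 - (-12 + 25 - 5)² = 6 - 1*8² = 6 - 1*64 = 6 - 64 = -58)
(-(-143)/18)*G = -(-143)/18*(-58) = -13*(-11/18)*(-58) = (143/18)*(-58) = -4147/9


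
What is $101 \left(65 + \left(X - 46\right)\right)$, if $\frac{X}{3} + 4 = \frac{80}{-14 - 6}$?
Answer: $-505$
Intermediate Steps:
$X = -24$ ($X = -12 + 3 \frac{80}{-14 - 6} = -12 + 3 \frac{80}{-20} = -12 + 3 \cdot 80 \left(- \frac{1}{20}\right) = -12 + 3 \left(-4\right) = -12 - 12 = -24$)
$101 \left(65 + \left(X - 46\right)\right) = 101 \left(65 - 70\right) = 101 \left(-5\right) = -505$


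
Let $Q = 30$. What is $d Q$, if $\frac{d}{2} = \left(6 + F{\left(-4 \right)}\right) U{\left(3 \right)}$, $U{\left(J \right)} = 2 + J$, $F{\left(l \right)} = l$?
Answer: $600$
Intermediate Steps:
$d = 20$ ($d = 2 \left(6 - 4\right) \left(2 + 3\right) = 2 \cdot 2 \cdot 5 = 2 \cdot 10 = 20$)
$d Q = 20 \cdot 30 = 600$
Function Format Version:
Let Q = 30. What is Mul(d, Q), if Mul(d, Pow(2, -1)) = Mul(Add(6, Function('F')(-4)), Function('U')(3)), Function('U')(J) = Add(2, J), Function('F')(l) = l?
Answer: 600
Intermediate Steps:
d = 20 (d = Mul(2, Mul(Add(6, -4), Add(2, 3))) = Mul(2, Mul(2, 5)) = Mul(2, 10) = 20)
Mul(d, Q) = Mul(20, 30) = 600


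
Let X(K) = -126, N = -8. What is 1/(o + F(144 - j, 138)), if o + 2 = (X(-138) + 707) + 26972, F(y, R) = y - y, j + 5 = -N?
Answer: 1/27551 ≈ 3.6296e-5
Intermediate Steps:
j = 3 (j = -5 - 1*(-8) = -5 + 8 = 3)
F(y, R) = 0
o = 27551 (o = -2 + ((-126 + 707) + 26972) = -2 + (581 + 26972) = -2 + 27553 = 27551)
1/(o + F(144 - j, 138)) = 1/(27551 + 0) = 1/27551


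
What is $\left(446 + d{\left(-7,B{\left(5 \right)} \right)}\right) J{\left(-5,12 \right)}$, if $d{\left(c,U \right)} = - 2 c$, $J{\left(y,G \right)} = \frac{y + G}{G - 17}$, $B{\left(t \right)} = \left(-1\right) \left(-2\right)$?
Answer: $-644$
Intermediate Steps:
$B{\left(t \right)} = 2$
$J{\left(y,G \right)} = \frac{G + y}{-17 + G}$
$\left(446 + d{\left(-7,B{\left(5 \right)} \right)}\right) J{\left(-5,12 \right)} = \left(446 - -14\right) \frac{12 - 5}{-17 + 12} = \left(446 + 14\right) \frac{1}{-5} \cdot 7 = 460 \left(\left(- \frac{1}{5}\right) 7\right) = 460 \left(- \frac{7}{5}\right) = -644$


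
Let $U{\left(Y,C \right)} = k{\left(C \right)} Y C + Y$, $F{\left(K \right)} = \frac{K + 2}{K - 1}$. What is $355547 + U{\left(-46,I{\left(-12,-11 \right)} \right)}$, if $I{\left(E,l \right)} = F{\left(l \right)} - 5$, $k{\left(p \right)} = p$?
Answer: $\frac{2837361}{8} \approx 3.5467 \cdot 10^{5}$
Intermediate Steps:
$F{\left(K \right)} = \frac{2 + K}{-1 + K}$
$I{\left(E,l \right)} = -5 + \frac{2 + l}{-1 + l}$ ($I{\left(E,l \right)} = \frac{2 + l}{-1 + l} - 5 = -5 + \frac{2 + l}{-1 + l}$)
$U{\left(Y,C \right)} = Y + Y C^{2}$ ($U{\left(Y,C \right)} = C Y C + Y = Y C^{2} + Y = Y + Y C^{2}$)
$355547 + U{\left(-46,I{\left(-12,-11 \right)} \right)} = 355547 - 46 \left(1 + \left(\frac{7 - -44}{-1 - 11}\right)^{2}\right) = 355547 - 46 \left(1 + \left(\frac{7 + 44}{-12}\right)^{2}\right) = 355547 - 46 \left(1 + \left(\left(- \frac{1}{12}\right) 51\right)^{2}\right) = 355547 - 46 \left(1 + \left(- \frac{17}{4}\right)^{2}\right) = 355547 - 46 \left(1 + \frac{289}{16}\right) = 355547 - \frac{7015}{8} = \frac{2837361}{8}$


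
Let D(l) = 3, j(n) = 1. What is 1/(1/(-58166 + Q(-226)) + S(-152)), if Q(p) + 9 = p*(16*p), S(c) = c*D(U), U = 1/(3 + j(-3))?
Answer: -759041/346122695 ≈ -0.0021930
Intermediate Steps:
U = 1/4 (U = 1/(3 + 1) = 1/4 ≈ 0.25000)
S(c) = 3*c (S(c) = c*3 = 3*c)
Q(p) = -9 + 16*p**2 (Q(p) = -9 + p*(16*p) = -9 + 16*p**2)
1/(1/(-58166 + Q(-226)) + S(-152)) = 1/(1/(-58166 + (-9 + 16*(-226)**2)) + 3*(-152)) = 1/(1/(-58166 + (-9 + 16*51076)) - 456) = 1/(1/(-58166 + (-9 + 817216)) - 456) = 1/(1/(-58166 + 817207) - 456) = 1/(1/759041 - 456) = 1/(-346122695/759041) = -759041/346122695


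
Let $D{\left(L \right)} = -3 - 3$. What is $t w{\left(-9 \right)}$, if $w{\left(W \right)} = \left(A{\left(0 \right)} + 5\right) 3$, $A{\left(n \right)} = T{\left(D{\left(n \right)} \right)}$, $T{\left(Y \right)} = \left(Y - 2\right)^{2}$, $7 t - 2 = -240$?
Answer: $-7038$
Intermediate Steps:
$t = -34$ ($t = \frac{2}{7} + \frac{1}{7} \left(-240\right) = \frac{2}{7} - \frac{240}{7} = -34$)
$D{\left(L \right)} = -6$ ($D{\left(L \right)} = -3 - 3 = -6$)
$T{\left(Y \right)} = \left(-2 + Y\right)^{2}$
$A{\left(n \right)} = 64$ ($A{\left(n \right)} = \left(-2 - 6\right)^{2} = \left(-8\right)^{2} = 64$)
$w{\left(W \right)} = 207$ ($w{\left(W \right)} = \left(64 + 5\right) 3 = 69 \cdot 3 = 207$)
$t w{\left(-9 \right)} = \left(-34\right) 207 = -7038$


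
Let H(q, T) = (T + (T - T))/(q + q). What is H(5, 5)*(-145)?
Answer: -145/2 ≈ -72.500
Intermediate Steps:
H(q, T) = T/(2*q) (H(q, T) = (T + 0)/((2*q)) = T*(1/(2*q)) = T/(2*q))
H(5, 5)*(-145) = ((½)*5/5)*(-145) = ((½)*5*(⅕))*(-145) = (½)*(-145) = -145/2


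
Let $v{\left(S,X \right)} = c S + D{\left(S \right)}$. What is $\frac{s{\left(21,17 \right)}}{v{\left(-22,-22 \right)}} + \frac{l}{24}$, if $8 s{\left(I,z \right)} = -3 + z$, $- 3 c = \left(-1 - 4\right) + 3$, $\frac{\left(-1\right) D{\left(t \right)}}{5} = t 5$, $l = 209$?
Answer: $\frac{83945}{9636} \approx 8.7116$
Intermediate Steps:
$D{\left(t \right)} = - 25 t$ ($D{\left(t \right)} = - 5 t 5 = - 5 \cdot 5 t = - 25 t$)
$c = \frac{2}{3}$ ($c = - \frac{\left(-1 - 4\right) + 3}{3} = - \frac{-5 + 3}{3} = \left(- \frac{1}{3}\right) \left(-2\right) = \frac{2}{3} \approx 0.66667$)
$s{\left(I,z \right)} = - \frac{3}{8} + \frac{z}{8}$ ($s{\left(I,z \right)} = \frac{-3 + z}{8} = - \frac{3}{8} + \frac{z}{8}$)
$v{\left(S,X \right)} = - \frac{73 S}{3}$ ($v{\left(S,X \right)} = \frac{2 S}{3} - 25 S = - \frac{73 S}{3}$)
$\frac{s{\left(21,17 \right)}}{v{\left(-22,-22 \right)}} + \frac{l}{24} = \frac{- \frac{3}{8} + \frac{1}{8} \cdot 17}{\left(- \frac{73}{3}\right) \left(-22\right)} + \frac{209}{24} = \frac{- \frac{3}{8} + \frac{17}{8}}{\frac{1606}{3}} + 209 \cdot \frac{1}{24} = \frac{7}{4} \cdot \frac{3}{1606} + \frac{209}{24} = \frac{21}{6424} + \frac{209}{24} = \frac{83945}{9636}$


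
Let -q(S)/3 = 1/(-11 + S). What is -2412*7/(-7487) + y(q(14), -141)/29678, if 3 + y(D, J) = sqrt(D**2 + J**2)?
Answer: 501060891/222199186 + sqrt(19882)/29678 ≈ 2.2598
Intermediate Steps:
q(S) = -3/(-11 + S)
y(D, J) = -3 + sqrt(D**2 + J**2)
-2412*7/(-7487) + y(q(14), -141)/29678 = -2412*7/(-7487) + (-3 + sqrt((-3/(-11 + 14))**2 + (-141)**2))/29678 = -16884*(-1/7487) + (-3 + sqrt((-3/3)**2 + 19881))*(1/29678) = 16884/7487 + (-3 + sqrt((-3*1/3)**2 + 19881))*(1/29678) = 16884/7487 + (-3 + sqrt((-1)**2 + 19881))*(1/29678) = 16884/7487 + (-3 + sqrt(1 + 19881))*(1/29678) = 16884/7487 + (-3 + sqrt(19882))*(1/29678) = 16884/7487 + (-3/29678 + sqrt(19882)/29678) = 501060891/222199186 + sqrt(19882)/29678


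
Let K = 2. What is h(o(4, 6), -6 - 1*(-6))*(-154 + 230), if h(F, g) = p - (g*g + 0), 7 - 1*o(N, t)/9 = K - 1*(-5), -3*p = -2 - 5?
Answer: 532/3 ≈ 177.33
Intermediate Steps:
p = 7/3 (p = -(-2 - 5)/3 = -1/3*(-7) = 7/3 ≈ 2.3333)
o(N, t) = 0 (o(N, t) = 63 - 9*(2 - 1*(-5)) = 63 - 9*(2 + 5) = 63 - 9*7 = 63 - 63 = 0)
h(F, g) = 7/3 - g**2 (h(F, g) = 7/3 - (g*g + 0) = 7/3 - (g**2 + 0) = 7/3 - g**2)
h(o(4, 6), -6 - 1*(-6))*(-154 + 230) = (7/3 - (-6 - 1*(-6))**2)*(-154 + 230) = (7/3 - (-6 + 6)**2)*76 = (7/3 - 1*0**2)*76 = (7/3 - 1*0)*76 = (7/3 + 0)*76 = (7/3)*76 = 532/3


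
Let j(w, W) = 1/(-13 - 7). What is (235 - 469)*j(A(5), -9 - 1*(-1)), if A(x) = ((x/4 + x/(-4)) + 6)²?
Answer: 117/10 ≈ 11.700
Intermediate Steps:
A(x) = 36 (A(x) = ((x*(¼) + x*(-¼)) + 6)² = ((x/4 - x/4) + 6)² = (0 + 6)² = 6² = 36)
j(w, W) = -1/20 (j(w, W) = 1/(-20) = -1/20)
(235 - 469)*j(A(5), -9 - 1*(-1)) = (235 - 469)*(-1/20) = -234*(-1/20) = 117/10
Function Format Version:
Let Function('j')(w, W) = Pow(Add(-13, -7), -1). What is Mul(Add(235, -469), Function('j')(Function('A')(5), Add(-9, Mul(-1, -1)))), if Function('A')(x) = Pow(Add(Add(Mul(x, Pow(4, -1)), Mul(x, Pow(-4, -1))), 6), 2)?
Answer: Rational(117, 10) ≈ 11.700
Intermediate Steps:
Function('A')(x) = 36 (Function('A')(x) = Pow(Add(Add(Mul(x, Rational(1, 4)), Mul(x, Rational(-1, 4))), 6), 2) = Pow(Add(Add(Mul(Rational(1, 4), x), Mul(Rational(-1, 4), x)), 6), 2) = Pow(Add(0, 6), 2) = Pow(6, 2) = 36)
Function('j')(w, W) = Rational(-1, 20) (Function('j')(w, W) = Pow(-20, -1) = Rational(-1, 20))
Mul(Add(235, -469), Function('j')(Function('A')(5), Add(-9, Mul(-1, -1)))) = Mul(Add(235, -469), Rational(-1, 20)) = Mul(-234, Rational(-1, 20)) = Rational(117, 10)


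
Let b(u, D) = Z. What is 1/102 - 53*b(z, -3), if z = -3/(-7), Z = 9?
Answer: -48653/102 ≈ -476.99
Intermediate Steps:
z = 3/7 (z = -3*(-⅐) = 3/7 ≈ 0.42857)
b(u, D) = 9
1/102 - 53*b(z, -3) = 1/102 - 53*9 = 1/102 - 477 = -48653/102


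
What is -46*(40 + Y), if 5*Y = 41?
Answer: -11086/5 ≈ -2217.2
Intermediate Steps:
Y = 41/5 (Y = (⅕)*41 = 41/5 ≈ 8.2000)
-46*(40 + Y) = -46*(40 + 41/5) = -46*241/5 = -11086/5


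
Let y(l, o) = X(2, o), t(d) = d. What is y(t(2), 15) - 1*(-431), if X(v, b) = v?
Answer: 433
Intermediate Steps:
y(l, o) = 2
y(t(2), 15) - 1*(-431) = 2 - 1*(-431) = 2 + 431 = 433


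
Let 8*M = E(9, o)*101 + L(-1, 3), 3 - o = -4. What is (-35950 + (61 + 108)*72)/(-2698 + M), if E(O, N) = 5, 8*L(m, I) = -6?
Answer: 761024/84319 ≈ 9.0255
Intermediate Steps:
o = 7 (o = 3 - 1*(-4) = 3 + 4 = 7)
L(m, I) = -3/4 (L(m, I) = (1/8)*(-6) = -3/4)
M = 2017/32 (M = (5*101 - 3/4)/8 = (505 - 3/4)/8 = (1/8)*(2017/4) = 2017/32 ≈ 63.031)
(-35950 + (61 + 108)*72)/(-2698 + M) = (-35950 + (61 + 108)*72)/(-2698 + 2017/32) = (-35950 + 169*72)/(-84319/32) = (-35950 + 12168)*(-32/84319) = -23782*(-32/84319) = 761024/84319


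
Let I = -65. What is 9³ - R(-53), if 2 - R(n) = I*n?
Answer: 4172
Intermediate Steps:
R(n) = 2 + 65*n (R(n) = 2 - (-65)*n = 2 + 65*n)
9³ - R(-53) = 9³ - (2 + 65*(-53)) = 729 - (2 - 3445) = 729 - 1*(-3443) = 729 + 3443 = 4172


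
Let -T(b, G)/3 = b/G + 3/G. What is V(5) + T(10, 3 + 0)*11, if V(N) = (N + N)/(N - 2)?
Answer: -419/3 ≈ -139.67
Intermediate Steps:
T(b, G) = -9/G - 3*b/G (T(b, G) = -3*(b/G + 3/G) = -3*(3/G + b/G) = -9/G - 3*b/G)
V(N) = 2*N/(-2 + N) (V(N) = (2*N)/(-2 + N) = 2*N/(-2 + N))
V(5) + T(10, 3 + 0)*11 = 2*5/(-2 + 5) + (3*(-3 - 1*10)/(3 + 0))*11 = 2*5/3 + (3*(-3 - 10)/3)*11 = 2*5*(⅓) + (3*(⅓)*(-13))*11 = 10/3 - 13*11 = 10/3 - 143 = -419/3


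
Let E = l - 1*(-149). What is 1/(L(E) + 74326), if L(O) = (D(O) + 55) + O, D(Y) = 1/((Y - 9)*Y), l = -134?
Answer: 90/6695641 ≈ 1.3442e-5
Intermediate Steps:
D(Y) = 1/(Y*(-9 + Y)) (D(Y) = 1/((-9 + Y)*Y) = 1/(Y*(-9 + Y)))
E = 15 (E = -134 - 1*(-149) = -134 + 149 = 15)
L(O) = 55 + O + 1/(O*(-9 + O)) (L(O) = (1/(O*(-9 + O)) + 55) + O = (55 + 1/(O*(-9 + O))) + O = 55 + O + 1/(O*(-9 + O)))
1/(L(E) + 74326) = 1/((1 + 15*(-9 + 15)*(55 + 15))/(15*(-9 + 15)) + 74326) = 1/((1/15)*(1 + 15*6*70)/6 + 74326) = 1/((1/15)*(⅙)*(1 + 6300) + 74326) = 1/((1/15)*(⅙)*6301 + 74326) = 1/(6301/90 + 74326) = 1/(6695641/90) = 90/6695641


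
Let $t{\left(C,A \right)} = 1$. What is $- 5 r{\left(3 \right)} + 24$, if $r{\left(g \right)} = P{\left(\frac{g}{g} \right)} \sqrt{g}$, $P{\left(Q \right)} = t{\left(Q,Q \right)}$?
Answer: $24 - 5 \sqrt{3} \approx 15.34$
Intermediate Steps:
$P{\left(Q \right)} = 1$
$r{\left(g \right)} = \sqrt{g}$ ($r{\left(g \right)} = 1 \sqrt{g} = \sqrt{g}$)
$- 5 r{\left(3 \right)} + 24 = - 5 \sqrt{3} + 24 = 24 - 5 \sqrt{3}$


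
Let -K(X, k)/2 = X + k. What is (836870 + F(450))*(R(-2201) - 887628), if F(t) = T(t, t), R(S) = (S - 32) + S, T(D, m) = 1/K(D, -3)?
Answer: -111234448816383/149 ≈ -7.4654e+11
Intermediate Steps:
K(X, k) = -2*X - 2*k (K(X, k) = -2*(X + k) = -2*X - 2*k)
T(D, m) = 1/(6 - 2*D) (T(D, m) = 1/(-2*D - 2*(-3)) = 1/(-2*D + 6) = 1/(6 - 2*D))
R(S) = -32 + 2*S (R(S) = (-32 + S) + S = -32 + 2*S)
F(t) = -1/(-6 + 2*t)
(836870 + F(450))*(R(-2201) - 887628) = (836870 - 1/(-6 + 2*450))*((-32 + 2*(-2201)) - 887628) = (836870 - 1/(-6 + 900))*((-32 - 4402) - 887628) = (836870 - 1/894)*(-4434 - 887628) = (836870 - 1*1/894)*(-892062) = (836870 - 1/894)*(-892062) = (748161779/894)*(-892062) = -111234448816383/149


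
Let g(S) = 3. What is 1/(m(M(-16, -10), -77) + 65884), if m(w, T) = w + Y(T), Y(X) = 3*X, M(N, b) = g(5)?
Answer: 1/65656 ≈ 1.5231e-5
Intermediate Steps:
M(N, b) = 3
m(w, T) = w + 3*T
1/(m(M(-16, -10), -77) + 65884) = 1/((3 + 3*(-77)) + 65884) = 1/((3 - 231) + 65884) = 1/(-228 + 65884) = 1/65656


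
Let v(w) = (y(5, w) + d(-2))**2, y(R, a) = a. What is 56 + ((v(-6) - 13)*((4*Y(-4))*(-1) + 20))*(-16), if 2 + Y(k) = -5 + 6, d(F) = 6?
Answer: 5048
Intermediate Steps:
Y(k) = -1 (Y(k) = -2 + (-5 + 6) = -2 + 1 = -1)
v(w) = (6 + w)**2 (v(w) = (w + 6)**2 = (6 + w)**2)
56 + ((v(-6) - 13)*((4*Y(-4))*(-1) + 20))*(-16) = 56 + (((6 - 6)**2 - 13)*((4*(-1))*(-1) + 20))*(-16) = 56 + ((0**2 - 13)*(-4*(-1) + 20))*(-16) = 56 + ((0 - 13)*(4 + 20))*(-16) = 56 - 13*24*(-16) = 56 - 312*(-16) = 56 + 4992 = 5048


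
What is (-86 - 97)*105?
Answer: -19215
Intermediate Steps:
(-86 - 97)*105 = -183*105 = -19215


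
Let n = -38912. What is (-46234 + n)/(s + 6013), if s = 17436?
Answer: -85146/23449 ≈ -3.6311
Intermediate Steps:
(-46234 + n)/(s + 6013) = (-46234 - 38912)/(17436 + 6013) = -85146/23449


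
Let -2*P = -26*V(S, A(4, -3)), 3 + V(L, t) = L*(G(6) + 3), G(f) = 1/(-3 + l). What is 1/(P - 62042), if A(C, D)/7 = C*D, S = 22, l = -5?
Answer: -4/245035 ≈ -1.6324e-5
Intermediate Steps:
A(C, D) = 7*C*D (A(C, D) = 7*(C*D) = 7*C*D)
G(f) = -1/8 (G(f) = 1/(-3 - 5) = 1/(-8) = -1/8)
V(L, t) = -3 + 23*L/8 (V(L, t) = -3 + L*(-1/8 + 3) = -3 + L*(23/8) = -3 + 23*L/8)
P = 3133/4 (P = -(-13)*(-3 + (23/8)*22) = -(-13)*(-3 + 253/4) = -(-13)*241/4 = -1/2*(-3133/2) = 3133/4 ≈ 783.25)
1/(P - 62042) = 1/(3133/4 - 62042) = 1/(-245035/4) = -4/245035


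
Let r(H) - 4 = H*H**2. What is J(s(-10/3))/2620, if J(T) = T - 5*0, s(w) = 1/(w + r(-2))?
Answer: -3/57640 ≈ -5.2047e-5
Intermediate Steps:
r(H) = 4 + H**3 (r(H) = 4 + H*H**2 = 4 + H**3)
s(w) = 1/(-4 + w) (s(w) = 1/(w + (4 + (-2)**3)) = 1/(w + (4 - 8)) = 1/(w - 4) = 1/(-4 + w))
J(T) = T (J(T) = T + 0 = T)
J(s(-10/3))/2620 = 1/(-4 - 10/3*2620) = (1/2620)/(-4 - 10*1/3) = (1/2620)/(-4 - 10/3) = (1/2620)/(-22/3) = -3/22*1/2620 = -3/57640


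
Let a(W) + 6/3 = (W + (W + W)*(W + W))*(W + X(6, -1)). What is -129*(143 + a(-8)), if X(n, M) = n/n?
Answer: 205755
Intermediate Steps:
X(n, M) = 1
a(W) = -2 + (1 + W)*(W + 4*W²) (a(W) = -2 + (W + (W + W)*(W + W))*(W + 1) = -2 + (W + (2*W)*(2*W))*(1 + W) = -2 + (W + 4*W²)*(1 + W) = -2 + (1 + W)*(W + 4*W²))
-129*(143 + a(-8)) = -129*(143 + (-2 - 8 + 4*(-8)³ + 5*(-8)²)) = -129*(143 + (-2 - 8 + 4*(-512) + 5*64)) = -129*(143 + (-2 - 8 - 2048 + 320)) = -129*(143 - 1738) = -129*(-1595) = 205755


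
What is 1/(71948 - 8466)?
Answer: 1/63482 ≈ 1.5753e-5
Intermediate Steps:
1/(71948 - 8466) = 1/63482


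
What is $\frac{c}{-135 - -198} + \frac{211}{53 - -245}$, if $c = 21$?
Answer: $\frac{931}{894} \approx 1.0414$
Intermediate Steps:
$\frac{c}{-135 - -198} + \frac{211}{53 - -245} = \frac{21}{-135 - -198} + \frac{211}{53 - -245} = \frac{21}{-135 + 198} + \frac{211}{53 + 245} = \frac{21}{63} + \frac{211}{298} = 21 \cdot \frac{1}{63} + 211 \cdot \frac{1}{298} = \frac{1}{3} + \frac{211}{298} = \frac{931}{894}$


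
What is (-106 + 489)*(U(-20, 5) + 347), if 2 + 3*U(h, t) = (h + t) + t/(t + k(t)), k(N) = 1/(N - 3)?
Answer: 1439314/11 ≈ 1.3085e+5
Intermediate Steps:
k(N) = 1/(-3 + N)
U(h, t) = -⅔ + h/3 + t/3 + t/(3*(t + 1/(-3 + t))) (U(h, t) = -⅔ + ((h + t) + t/(t + 1/(-3 + t)))/3 = -⅔ + (h + t + t/(t + 1/(-3 + t)))/3 = -⅔ + (h/3 + t/3 + t/(3*(t + 1/(-3 + t)))) = -⅔ + h/3 + t/3 + t/(3*(t + 1/(-3 + t))))
(-106 + 489)*(U(-20, 5) + 347) = (-106 + 489)*((-2 - 20 + 5 + 5*(-3 + 5)*(-1 - 20 + 5))/(3*(1 + 5*(-3 + 5))) + 347) = 383*((-2 - 20 + 5 + 5*2*(-16))/(3*(1 + 5*2)) + 347) = 383*((-2 - 20 + 5 - 160)/(3*(1 + 10)) + 347) = 383*((⅓)*(-177)/11 + 347) = 383*((⅓)*(1/11)*(-177) + 347) = 383*(-59/11 + 347) = 383*(3758/11) = 1439314/11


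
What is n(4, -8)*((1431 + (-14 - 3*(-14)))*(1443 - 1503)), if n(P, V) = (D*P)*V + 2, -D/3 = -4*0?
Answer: -175080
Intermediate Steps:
D = 0 (D = -(-12)*0 = -3*0 = 0)
n(P, V) = 2 (n(P, V) = (0*P)*V + 2 = 0*V + 2 = 0 + 2 = 2)
n(4, -8)*((1431 + (-14 - 3*(-14)))*(1443 - 1503)) = 2*((1431 + (-14 - 3*(-14)))*(1443 - 1503)) = 2*((1431 + (-14 + 42))*(-60)) = 2*((1431 + 28)*(-60)) = 2*(1459*(-60)) = 2*(-87540) = -175080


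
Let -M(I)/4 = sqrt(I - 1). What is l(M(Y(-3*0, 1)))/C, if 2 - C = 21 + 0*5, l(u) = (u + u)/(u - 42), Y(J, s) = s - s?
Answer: -8/8455 - 84*I/8455 ≈ -0.00094619 - 0.0099349*I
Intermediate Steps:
Y(J, s) = 0
M(I) = -4*sqrt(-1 + I) (M(I) = -4*sqrt(I - 1) = -4*sqrt(-1 + I))
l(u) = 2*u/(-42 + u) (l(u) = (2*u)/(-42 + u) = 2*u/(-42 + u))
C = -19 (C = 2 - (21 + 0*5) = 2 - (21 + 0) = 2 - 1*21 = 2 - 21 = -19)
l(M(Y(-3*0, 1)))/C = (2*(-4*sqrt(-1 + 0))/(-42 - 4*sqrt(-1 + 0)))/(-19) = (2*(-4*I)/(-42 - 4*I))*(-1/19) = (2*(-4*I)*((-42 + 4*I)/1780))*(-1/19) = -2*I*(-42 + 4*I)/445*(-1/19) = 2*I*(-42 + 4*I)/8455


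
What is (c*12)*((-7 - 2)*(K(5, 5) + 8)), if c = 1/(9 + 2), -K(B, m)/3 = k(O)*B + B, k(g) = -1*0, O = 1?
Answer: 756/11 ≈ 68.727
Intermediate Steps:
k(g) = 0
K(B, m) = -3*B (K(B, m) = -3*(0*B + B) = -3*(0 + B) = -3*B)
c = 1/11 ≈ 0.090909
(c*12)*((-7 - 2)*(K(5, 5) + 8)) = ((1/11)*12)*((-7 - 2)*(-3*5 + 8)) = 12*(-9*(-15 + 8))/11 = 12*(-9*(-7))/11 = (12/11)*63 = 756/11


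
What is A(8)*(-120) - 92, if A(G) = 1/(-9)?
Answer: -236/3 ≈ -78.667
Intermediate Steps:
A(G) = -⅑
A(8)*(-120) - 92 = -⅑*(-120) - 92 = 40/3 - 92 = -236/3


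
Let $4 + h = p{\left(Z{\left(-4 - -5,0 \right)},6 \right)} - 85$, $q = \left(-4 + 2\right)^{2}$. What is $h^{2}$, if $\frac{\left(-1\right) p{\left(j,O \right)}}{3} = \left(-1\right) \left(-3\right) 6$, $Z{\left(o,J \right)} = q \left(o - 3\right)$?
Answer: $20449$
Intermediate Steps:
$q = 4$ ($q = \left(-2\right)^{2} = 4$)
$Z{\left(o,J \right)} = -12 + 4 o$ ($Z{\left(o,J \right)} = 4 \left(o - 3\right) = 4 \left(-3 + o\right) = -12 + 4 o$)
$p{\left(j,O \right)} = -54$ ($p{\left(j,O \right)} = - 3 \left(-1\right) \left(-3\right) 6 = - 3 \cdot 3 \cdot 6 = \left(-3\right) 18 = -54$)
$h = -143$ ($h = -4 - 139 = -143$)
$h^{2} = \left(-143\right)^{2} = 20449$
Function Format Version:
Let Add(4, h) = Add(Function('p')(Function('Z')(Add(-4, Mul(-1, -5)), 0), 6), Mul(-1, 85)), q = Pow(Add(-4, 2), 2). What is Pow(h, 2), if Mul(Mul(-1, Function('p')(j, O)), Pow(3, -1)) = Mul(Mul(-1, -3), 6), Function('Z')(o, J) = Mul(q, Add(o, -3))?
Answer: 20449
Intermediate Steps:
q = 4 (q = Pow(-2, 2) = 4)
Function('Z')(o, J) = Add(-12, Mul(4, o)) (Function('Z')(o, J) = Mul(4, Add(o, -3)) = Mul(4, Add(-3, o)) = Add(-12, Mul(4, o)))
Function('p')(j, O) = -54 (Function('p')(j, O) = Mul(-3, Mul(Mul(-1, -3), 6)) = Mul(-3, Mul(3, 6)) = Mul(-3, 18) = -54)
h = -143 (h = Add(-4, Add(-54, Mul(-1, 85))) = Add(-4, Add(-54, -85)) = Add(-4, -139) = -143)
Pow(h, 2) = Pow(-143, 2) = 20449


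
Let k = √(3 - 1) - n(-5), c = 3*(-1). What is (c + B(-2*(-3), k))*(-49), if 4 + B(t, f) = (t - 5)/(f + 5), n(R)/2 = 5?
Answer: 8134/23 + 49*√2/23 ≈ 356.67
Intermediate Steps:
n(R) = 10 (n(R) = 2*5 = 10)
c = -3
k = -10 + √2 (k = √(3 - 1) - 1*10 = √2 - 10 = -10 + √2 ≈ -8.5858)
B(t, f) = -4 + (-5 + t)/(5 + f) (B(t, f) = -4 + (t - 5)/(f + 5) = -4 + (-5 + t)/(5 + f))
(c + B(-2*(-3), k))*(-49) = (-3 + (-25 - 2*(-3) - 4*(-10 + √2))/(5 + (-10 + √2)))*(-49) = (-3 + (-25 + 6 + (40 - 4*√2))/(-5 + √2))*(-49) = (-3 + (21 - 4*√2)/(-5 + √2))*(-49) = 147 - 49*(21 - 4*√2)/(-5 + √2)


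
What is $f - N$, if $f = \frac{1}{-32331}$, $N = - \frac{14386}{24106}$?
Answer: $\frac{232544830}{389685543} \approx 0.59675$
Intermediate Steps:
$N = - \frac{7193}{12053}$ ($N = \left(-14386\right) \frac{1}{24106} = - \frac{7193}{12053} \approx -0.59678$)
$f = - \frac{1}{32331} \approx -3.093 \cdot 10^{-5}$
$f - N = - \frac{1}{32331} - - \frac{7193}{12053} = - \frac{1}{32331} + \frac{7193}{12053} = \frac{232544830}{389685543}$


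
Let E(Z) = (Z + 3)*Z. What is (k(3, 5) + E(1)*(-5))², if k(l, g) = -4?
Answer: 576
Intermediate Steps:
E(Z) = Z*(3 + Z) (E(Z) = (3 + Z)*Z = Z*(3 + Z))
(k(3, 5) + E(1)*(-5))² = (-4 + (1*(3 + 1))*(-5))² = (-4 + (1*4)*(-5))² = (-4 + 4*(-5))² = (-4 - 20)² = (-24)² = 576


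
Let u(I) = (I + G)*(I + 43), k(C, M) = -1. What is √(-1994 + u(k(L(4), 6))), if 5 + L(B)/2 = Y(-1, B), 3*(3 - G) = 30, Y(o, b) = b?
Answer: I*√2330 ≈ 48.27*I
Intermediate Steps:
G = -7 (G = 3 - ⅓*30 = 3 - 10 = -7)
L(B) = -10 + 2*B
u(I) = (-7 + I)*(43 + I) (u(I) = (I - 7)*(I + 43) = (-7 + I)*(43 + I))
√(-1994 + u(k(L(4), 6))) = √(-1994 + (-301 + (-1)² + 36*(-1))) = √(-1994 + (-301 + 1 - 36)) = √(-1994 - 336) = √(-2330) = I*√2330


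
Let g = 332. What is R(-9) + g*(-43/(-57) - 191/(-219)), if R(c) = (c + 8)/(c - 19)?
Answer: 20973163/38836 ≈ 540.04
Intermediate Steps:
R(c) = (8 + c)/(-19 + c)
R(-9) + g*(-43/(-57) - 191/(-219)) = (8 - 9)/(-19 - 9) + 332*(-43/(-57) - 191/(-219)) = -1/(-28) + 332*(-43*(-1/57) - 191*(-1/219)) = -1/28*(-1) + 332*(43/57 + 191/219) = 1/28 + 332*(2256/1387) = 1/28 + 748992/1387 = 20973163/38836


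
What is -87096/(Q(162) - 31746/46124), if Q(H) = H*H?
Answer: -51502768/15518545 ≈ -3.3188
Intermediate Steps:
Q(H) = H²
-87096/(Q(162) - 31746/46124) = -87096/(162² - 31746/46124) = -87096/(26244 - 31746/46124) = -87096/(26244 - 1*1221/1774) = -87096/(26244 - 1221/1774) = -87096/46555635/1774 = -87096*1774/46555635 = -51502768/15518545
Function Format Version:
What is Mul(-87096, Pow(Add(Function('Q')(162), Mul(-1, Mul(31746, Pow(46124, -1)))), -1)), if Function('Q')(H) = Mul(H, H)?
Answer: Rational(-51502768, 15518545) ≈ -3.3188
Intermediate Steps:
Function('Q')(H) = Pow(H, 2)
Mul(-87096, Pow(Add(Function('Q')(162), Mul(-1, Mul(31746, Pow(46124, -1)))), -1)) = Mul(-87096, Pow(Add(Pow(162, 2), Mul(-1, Mul(31746, Pow(46124, -1)))), -1)) = Mul(-87096, Pow(Add(26244, Mul(-1, Mul(31746, Rational(1, 46124)))), -1)) = Mul(-87096, Pow(Add(26244, Mul(-1, Rational(1221, 1774))), -1)) = Mul(-87096, Pow(Add(26244, Rational(-1221, 1774)), -1)) = Mul(-87096, Pow(Rational(46555635, 1774), -1)) = Mul(-87096, Rational(1774, 46555635)) = Rational(-51502768, 15518545)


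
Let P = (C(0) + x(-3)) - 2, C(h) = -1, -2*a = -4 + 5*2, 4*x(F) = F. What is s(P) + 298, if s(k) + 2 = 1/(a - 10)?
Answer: 3847/13 ≈ 295.92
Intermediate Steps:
x(F) = F/4
a = -3 (a = -(-4 + 5*2)/2 = -(-4 + 10)/2 = -½*6 = -3)
P = -15/4 (P = (-1 + (¼)*(-3)) - 2 = (-1 - ¾) - 2 = -7/4 - 2 = -15/4 ≈ -3.7500)
s(k) = -27/13 (s(k) = -2 + 1/(-3 - 10) = -2 + 1/(-13) = -2 - 1/13 = -27/13)
s(P) + 298 = -27/13 + 298 = 3847/13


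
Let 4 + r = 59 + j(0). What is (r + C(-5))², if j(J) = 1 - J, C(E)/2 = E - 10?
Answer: 676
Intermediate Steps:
C(E) = -20 + 2*E (C(E) = 2*(E - 10) = 2*(-10 + E) = -20 + 2*E)
r = 56 (r = -4 + (59 + (1 - 1*0)) = -4 + (59 + (1 + 0)) = -4 + (59 + 1) = -4 + 60 = 56)
(r + C(-5))² = (56 + (-20 + 2*(-5)))² = (56 + (-20 - 10))² = (56 - 30)² = 26² = 676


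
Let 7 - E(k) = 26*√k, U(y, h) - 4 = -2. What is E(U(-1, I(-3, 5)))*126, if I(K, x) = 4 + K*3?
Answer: 882 - 3276*√2 ≈ -3751.0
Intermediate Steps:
I(K, x) = 4 + 3*K
U(y, h) = 2 (U(y, h) = 4 - 2 = 2)
E(k) = 7 - 26*√k
E(U(-1, I(-3, 5)))*126 = (7 - 26*√2)*126 = 882 - 3276*√2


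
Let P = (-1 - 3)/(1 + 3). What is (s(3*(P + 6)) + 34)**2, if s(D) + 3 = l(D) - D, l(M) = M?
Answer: 961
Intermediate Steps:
P = -1 (P = -4/4 = -4*1/4 = -1)
s(D) = -3 (s(D) = -3 + (D - D) = -3 + 0 = -3)
(s(3*(P + 6)) + 34)**2 = (-3 + 34)**2 = 31**2 = 961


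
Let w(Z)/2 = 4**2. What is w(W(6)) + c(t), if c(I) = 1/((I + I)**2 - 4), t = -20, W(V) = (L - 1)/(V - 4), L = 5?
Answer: 51073/1596 ≈ 32.001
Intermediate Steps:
W(V) = 4/(-4 + V) (W(V) = (5 - 1)/(V - 4) = 4/(-4 + V))
w(Z) = 32 (w(Z) = 2*4**2 = 2*16 = 32)
c(I) = 1/(-4 + 4*I**2) (c(I) = 1/((2*I)**2 - 4) = 1/(4*I**2 - 4) = 1/(-4 + 4*I**2))
w(W(6)) + c(t) = 32 + 1/(4*(-1 + (-20)**2)) = 32 + 1/(4*(-1 + 400)) = 32 + (1/4)/399 = 32 + (1/4)*(1/399) = 32 + 1/1596 = 51073/1596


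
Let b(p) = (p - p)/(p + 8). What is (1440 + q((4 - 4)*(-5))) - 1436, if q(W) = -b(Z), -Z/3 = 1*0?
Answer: 4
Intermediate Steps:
Z = 0 (Z = -3*0 = 0)
b(p) = 0 (b(p) = 0/(8 + p) = 0)
q(W) = 0 (q(W) = -1*0 = 0)
(1440 + q((4 - 4)*(-5))) - 1436 = (1440 + 0) - 1436 = 1440 - 1436 = 4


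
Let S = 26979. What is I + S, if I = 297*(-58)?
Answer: 9753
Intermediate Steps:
I = -17226
I + S = -17226 + 26979 = 9753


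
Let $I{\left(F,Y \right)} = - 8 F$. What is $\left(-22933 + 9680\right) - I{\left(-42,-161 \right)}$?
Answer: $-13589$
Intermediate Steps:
$\left(-22933 + 9680\right) - I{\left(-42,-161 \right)} = \left(-22933 + 9680\right) - \left(-8\right) \left(-42\right) = -13253 - 336 = -13589$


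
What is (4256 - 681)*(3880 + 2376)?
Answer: 22365200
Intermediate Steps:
(4256 - 681)*(3880 + 2376) = 3575*6256 = 22365200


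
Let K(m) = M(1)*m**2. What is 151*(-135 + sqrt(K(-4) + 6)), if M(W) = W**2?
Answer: -20385 + 151*sqrt(22) ≈ -19677.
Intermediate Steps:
K(m) = m**2 (K(m) = 1**2*m**2 = 1*m**2 = m**2)
151*(-135 + sqrt(K(-4) + 6)) = 151*(-135 + sqrt((-4)**2 + 6)) = 151*(-135 + sqrt(16 + 6)) = 151*(-135 + sqrt(22)) = -20385 + 151*sqrt(22)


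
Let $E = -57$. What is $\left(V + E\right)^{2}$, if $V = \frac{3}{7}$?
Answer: $\frac{156816}{49} \approx 3200.3$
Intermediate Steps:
$V = \frac{3}{7}$ ($V = 3 \cdot \frac{1}{7} = \frac{3}{7} \approx 0.42857$)
$\left(V + E\right)^{2} = \left(\frac{3}{7} - 57\right)^{2} = \left(- \frac{396}{7}\right)^{2} = \frac{156816}{49}$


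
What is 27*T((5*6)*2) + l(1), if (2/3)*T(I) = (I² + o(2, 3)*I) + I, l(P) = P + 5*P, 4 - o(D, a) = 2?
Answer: 153096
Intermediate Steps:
o(D, a) = 2 (o(D, a) = 4 - 1*2 = 4 - 2 = 2)
l(P) = 6*P
T(I) = 3*I²/2 + 9*I/2 (T(I) = 3*((I² + 2*I) + I)/2 = 3*(I² + 3*I)/2 = 3*I²/2 + 9*I/2)
27*T((5*6)*2) + l(1) = 27*(3*((5*6)*2)*(3 + (5*6)*2)/2) + 6*1 = 27*(3*(30*2)*(3 + 30*2)/2) + 6 = 27*((3/2)*60*(3 + 60)) + 6 = 27*((3/2)*60*63) + 6 = 27*5670 + 6 = 153090 + 6 = 153096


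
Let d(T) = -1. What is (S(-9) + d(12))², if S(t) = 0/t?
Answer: 1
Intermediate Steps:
S(t) = 0
(S(-9) + d(12))² = (0 - 1)² = (-1)² = 1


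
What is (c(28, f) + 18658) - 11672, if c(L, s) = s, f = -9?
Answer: 6977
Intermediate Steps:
(c(28, f) + 18658) - 11672 = (-9 + 18658) - 11672 = 18649 - 11672 = 6977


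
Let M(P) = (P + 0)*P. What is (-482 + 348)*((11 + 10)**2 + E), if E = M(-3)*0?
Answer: -59094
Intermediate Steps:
M(P) = P**2 (M(P) = P*P = P**2)
E = 0 (E = (-3)**2*0 = 9*0 = 0)
(-482 + 348)*((11 + 10)**2 + E) = (-482 + 348)*((11 + 10)**2 + 0) = -134*(21**2 + 0) = -134*(441 + 0) = -134*441 = -59094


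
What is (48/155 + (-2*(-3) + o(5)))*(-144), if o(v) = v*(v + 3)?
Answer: -1033632/155 ≈ -6668.6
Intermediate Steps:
o(v) = v*(3 + v)
(48/155 + (-2*(-3) + o(5)))*(-144) = (48/155 + (-2*(-3) + 5*(3 + 5)))*(-144) = (48*(1/155) + (6 + 5*8))*(-144) = (48/155 + (6 + 40))*(-144) = (48/155 + 46)*(-144) = (7178/155)*(-144) = -1033632/155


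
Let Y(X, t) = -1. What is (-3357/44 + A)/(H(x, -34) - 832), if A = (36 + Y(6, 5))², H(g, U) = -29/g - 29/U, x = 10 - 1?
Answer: -7733079/5616974 ≈ -1.3767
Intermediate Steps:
x = 9
H(g, U) = -29/U - 29/g
A = 1225 (A = (36 - 1)² = 35² = 1225)
(-3357/44 + A)/(H(x, -34) - 832) = (-3357/44 + 1225)/((-29/(-34) - 29/9) - 832) = (-3357*1/44 + 1225)/((-29*(-1/34) - 29*⅑) - 832) = (-3357/44 + 1225)/((29/34 - 29/9) - 832) = 50543/(44*(-725/306 - 832)) = 50543/(44*(-255317/306)) = (50543/44)*(-306/255317) = -7733079/5616974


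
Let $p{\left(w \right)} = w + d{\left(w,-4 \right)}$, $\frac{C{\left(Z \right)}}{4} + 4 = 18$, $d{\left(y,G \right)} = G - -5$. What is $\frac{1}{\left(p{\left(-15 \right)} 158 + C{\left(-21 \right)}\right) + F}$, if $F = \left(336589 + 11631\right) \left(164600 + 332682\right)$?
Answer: $\frac{1}{173163535884} \approx 5.7749 \cdot 10^{-12}$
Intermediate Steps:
$d{\left(y,G \right)} = 5 + G$ ($d{\left(y,G \right)} = G + 5 = 5 + G$)
$C{\left(Z \right)} = 56$ ($C{\left(Z \right)} = -16 + 4 \cdot 18 = -16 + 72 = 56$)
$p{\left(w \right)} = 1 + w$ ($p{\left(w \right)} = w + \left(5 - 4\right) = w + 1 = 1 + w$)
$F = 173163538040$ ($F = 348220 \cdot 497282 = 173163538040$)
$\frac{1}{\left(p{\left(-15 \right)} 158 + C{\left(-21 \right)}\right) + F} = \frac{1}{\left(\left(1 - 15\right) 158 + 56\right) + 173163538040} = \frac{1}{\left(\left(-14\right) 158 + 56\right) + 173163538040} = \frac{1}{\left(-2212 + 56\right) + 173163538040} = \frac{1}{-2156 + 173163538040} = \frac{1}{173163535884}$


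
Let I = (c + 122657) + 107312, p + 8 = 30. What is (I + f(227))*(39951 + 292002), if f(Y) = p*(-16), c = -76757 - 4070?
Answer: 49391286870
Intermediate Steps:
p = 22 (p = -8 + 30 = 22)
c = -80827
I = 149142 (I = (-80827 + 122657) + 107312 = 41830 + 107312 = 149142)
f(Y) = -352 (f(Y) = 22*(-16) = -352)
(I + f(227))*(39951 + 292002) = (149142 - 352)*(39951 + 292002) = 148790*331953 = 49391286870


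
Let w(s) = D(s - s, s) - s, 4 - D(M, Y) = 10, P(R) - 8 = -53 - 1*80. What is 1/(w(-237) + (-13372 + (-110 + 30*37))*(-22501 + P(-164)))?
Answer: 1/279929103 ≈ 3.5723e-9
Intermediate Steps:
P(R) = -125 (P(R) = 8 + (-53 - 1*80) = 8 + (-53 - 80) = 8 - 133 = -125)
D(M, Y) = -6 (D(M, Y) = 4 - 1*10 = 4 - 10 = -6)
w(s) = -6 - s
1/(w(-237) + (-13372 + (-110 + 30*37))*(-22501 + P(-164))) = 1/((-6 - 1*(-237)) + (-13372 + (-110 + 30*37))*(-22501 - 125)) = 1/((-6 + 237) + (-13372 + (-110 + 1110))*(-22626)) = 1/(231 + (-13372 + 1000)*(-22626)) = 1/(231 - 12372*(-22626)) = 1/(231 + 279928872) = 1/279929103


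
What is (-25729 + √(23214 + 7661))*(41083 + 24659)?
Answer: -1691475918 + 328710*√1235 ≈ -1.6799e+9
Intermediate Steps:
(-25729 + √(23214 + 7661))*(41083 + 24659) = (-25729 + √30875)*65742 = (-25729 + 5*√1235)*65742 = -1691475918 + 328710*√1235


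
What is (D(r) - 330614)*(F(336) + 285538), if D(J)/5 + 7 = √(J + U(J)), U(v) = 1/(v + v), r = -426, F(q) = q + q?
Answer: -94635050290 + 715525*I*√77308989/213 ≈ -9.4635e+10 + 2.9537e+7*I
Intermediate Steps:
F(q) = 2*q
U(v) = 1/(2*v)
D(J) = -35 + 5*√(J + 1/(2*J))
(D(r) - 330614)*(F(336) + 285538) = ((-35 + 5*√(2/(-426) + 4*(-426))/2) - 330614)*(2*336 + 285538) = ((-35 + 5*√(2*(-1/426) - 1704)/2) - 330614)*(672 + 285538) = ((-35 + 5*√(-1/213 - 1704)/2) - 330614)*286210 = ((-35 + 5*√(-362953/213)/2) - 330614)*286210 = ((-35 + 5*(I*√77308989/213)/2) - 330614)*286210 = ((-35 + 5*I*√77308989/426) - 330614)*286210 = (-330649 + 5*I*√77308989/426)*286210 = -94635050290 + 715525*I*√77308989/213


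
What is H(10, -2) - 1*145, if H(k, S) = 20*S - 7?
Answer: -192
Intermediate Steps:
H(k, S) = -7 + 20*S
H(10, -2) - 1*145 = (-7 + 20*(-2)) - 1*145 = (-7 - 40) - 145 = -47 - 145 = -192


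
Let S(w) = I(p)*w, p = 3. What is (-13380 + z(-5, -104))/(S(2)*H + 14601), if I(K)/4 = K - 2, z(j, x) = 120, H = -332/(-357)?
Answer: -4733820/5215213 ≈ -0.90769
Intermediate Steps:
H = 332/357 (H = -332*(-1/357) = 332/357 ≈ 0.92997)
I(K) = -8 + 4*K (I(K) = 4*(K - 2) = 4*(-2 + K) = -8 + 4*K)
S(w) = 4*w (S(w) = (-8 + 4*3)*w = (-8 + 12)*w = 4*w)
(-13380 + z(-5, -104))/(S(2)*H + 14601) = (-13380 + 120)/((4*2)*(332/357) + 14601) = -13260/(8*(332/357) + 14601) = -13260/(2656/357 + 14601) = -13260/5215213/357 = -13260*357/5215213 = -4733820/5215213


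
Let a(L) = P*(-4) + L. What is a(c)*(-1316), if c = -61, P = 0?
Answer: 80276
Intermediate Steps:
a(L) = L (a(L) = 0*(-4) + L = 0 + L = L)
a(c)*(-1316) = -61*(-1316) = 80276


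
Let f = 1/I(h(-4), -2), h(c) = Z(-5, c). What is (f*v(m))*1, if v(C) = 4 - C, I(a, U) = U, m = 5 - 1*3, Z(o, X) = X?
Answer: -1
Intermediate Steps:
h(c) = c
m = 2 (m = 5 - 3 = 2)
f = -½ (f = 1/(-2) = -½ ≈ -0.50000)
(f*v(m))*1 = -(4 - 1*2)/2*1 = -(4 - 2)/2*1 = -½*2*1 = -1*1 = -1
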